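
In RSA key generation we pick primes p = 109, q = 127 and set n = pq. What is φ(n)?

φ(n) = (p − 1)(q − 1) = (109−1)(127−1) = 108·126 = 13608.

13608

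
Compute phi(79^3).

486798

φ(493039) = 493039 · (1 − 1/79)
       = 493039 · 78/79 = 486798.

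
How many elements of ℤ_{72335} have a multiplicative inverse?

First factor: 72335 = 5 × 17 × 23 × 37.
φ(72335) = 72335 · (1 − 1/5) · (1 − 1/17) · (1 − 1/23) · (1 − 1/37)
       = 72335 · 50688/72335 = 50688.

50688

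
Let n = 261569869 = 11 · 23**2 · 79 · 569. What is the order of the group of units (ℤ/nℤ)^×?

φ(11) = 11 − 1 = 10.
φ(23^2) = 23^1·(23−1) = 23·22 = 506.
φ(79) = 79 − 1 = 78.
φ(569) = 569 − 1 = 568.
Multiply: 10 · 506 · 78 · 568 = 224178240.

224178240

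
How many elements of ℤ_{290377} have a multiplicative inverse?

Factor 290377: 290377 = 17 × 19 × 29 × 31.
φ(290377) = 290377 · (1 − 1/17) · (1 − 1/19) · (1 − 1/29) · (1 − 1/31)
       = 290377 · 241920/290377 = 241920.

241920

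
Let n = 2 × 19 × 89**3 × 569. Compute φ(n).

φ(2) = 2 − 1 = 1.
φ(19) = 19 − 1 = 18.
φ(89^3) = 89^2·(89−1) = 7921·88 = 697048.
φ(569) = 569 − 1 = 568.
Multiply: 1 · 18 · 697048 · 568 = 7126618752.

7126618752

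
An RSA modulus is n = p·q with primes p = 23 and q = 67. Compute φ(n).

1452

φ(pq) = (p−1)(q−1) = 22 · 66 = 1452.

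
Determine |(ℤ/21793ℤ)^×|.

19440

Factor 21793: 21793 = 19 * 31 * 37.
φ(19) = 19 − 1 = 18.
φ(31) = 31 − 1 = 30.
φ(37) = 37 − 1 = 36.
φ(21793) = 18 × 30 × 36 = 19440.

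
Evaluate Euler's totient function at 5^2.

φ(5^2) = 5^1·(5−1) = 5·4 = 20.

20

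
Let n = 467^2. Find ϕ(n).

φ(218089) = 218089 · (1 − 1/467)
       = 218089 · 466/467 = 217622.

217622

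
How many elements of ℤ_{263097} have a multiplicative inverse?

158400

First factor: 263097 = 3**2 · 23 · 31 · 41.
φ(263097) = 263097 · (1 − 1/3) · (1 − 1/23) · (1 − 1/31) · (1 − 1/41)
       = 263097 · 52800/87699 = 158400.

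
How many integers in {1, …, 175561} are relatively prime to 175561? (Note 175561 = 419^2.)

φ(175561) = 175561 · (1 − 1/419)
       = 175561 · 418/419 = 175142.

175142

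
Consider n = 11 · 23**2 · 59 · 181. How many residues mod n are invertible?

52826400

φ(62141101) = 62141101 · (1 − 1/11) · (1 − 1/23) · (1 − 1/59) · (1 − 1/181)
       = 62141101 · 2296800/2701787 = 52826400.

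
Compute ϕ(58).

Factor 58: 58 = 2 * 29.
φ(58) = 58 · (1 − 1/2) · (1 − 1/29)
       = 58 · 28/58 = 28.

28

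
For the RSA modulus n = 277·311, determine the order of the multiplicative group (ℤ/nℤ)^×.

φ(n) = (p − 1)(q − 1) = (277−1)(311−1) = 276·310 = 85560.

85560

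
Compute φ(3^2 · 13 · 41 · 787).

2263680

φ(3^2) = 3^1·(3−1) = 3·2 = 6.
φ(13) = 13 − 1 = 12.
φ(41) = 41 − 1 = 40.
φ(787) = 787 − 1 = 786.
Multiply: 6 · 12 · 40 · 786 = 2263680.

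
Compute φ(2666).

1260

Factor 2666: 2666 = 2 · 31 · 43.
φ(2666) = 2666 · (1 − 1/2) · (1 − 1/31) · (1 − 1/43)
       = 2666 · 1260/2666 = 1260.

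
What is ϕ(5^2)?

φ(5^2) = 5^1·(5−1) = 5·4 = 20.

20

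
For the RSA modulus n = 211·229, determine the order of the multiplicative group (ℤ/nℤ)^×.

φ(n) = (p − 1)(q − 1) = (211−1)(229−1) = 210·228 = 47880.

47880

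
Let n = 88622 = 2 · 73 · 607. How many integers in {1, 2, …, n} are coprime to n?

43632

φ(2) = 2 − 1 = 1.
φ(73) = 73 − 1 = 72.
φ(607) = 607 − 1 = 606.
φ(88622) = 1 × 72 × 606 = 43632.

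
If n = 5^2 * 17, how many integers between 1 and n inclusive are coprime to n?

φ(5^2) = 5^2 − 5^1 = 25 − 5 = 20.
φ(17) = 17 − 1 = 16.
φ(425) = 20 × 16 = 320.

320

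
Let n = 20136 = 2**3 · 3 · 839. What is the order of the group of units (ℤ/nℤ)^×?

φ(20136) = 20136 · (1 − 1/2) · (1 − 1/3) · (1 − 1/839)
       = 20136 · 1676/5034 = 6704.

6704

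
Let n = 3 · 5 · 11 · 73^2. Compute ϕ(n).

φ(879285) = 879285 · (1 − 1/3) · (1 − 1/5) · (1 − 1/11) · (1 − 1/73)
       = 879285 · 5760/12045 = 420480.

420480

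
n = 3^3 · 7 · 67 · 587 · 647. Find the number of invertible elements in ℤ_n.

φ(3^3) = 3^3 − 3^2 = 27 − 9 = 18.
φ(7) = 7 − 1 = 6.
φ(67) = 67 − 1 = 66.
φ(587) = 587 − 1 = 586.
φ(647) = 647 − 1 = 646.
Since φ is multiplicative, φ(4809268107) = 18 · 6 · 66 · 586 · 646 = 2698347168.

2698347168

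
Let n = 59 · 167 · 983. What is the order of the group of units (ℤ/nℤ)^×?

9454696

φ(9685499) = 9685499 · (1 − 1/59) · (1 − 1/167) · (1 − 1/983)
       = 9685499 · 9454696/9685499 = 9454696.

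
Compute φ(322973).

254016

First factor: 322973 = 7 · 29 · 37 · 43.
φ(7) = 7 − 1 = 6.
φ(29) = 29 − 1 = 28.
φ(37) = 37 − 1 = 36.
φ(43) = 43 − 1 = 42.
Since φ is multiplicative, φ(322973) = 6 · 28 · 36 · 42 = 254016.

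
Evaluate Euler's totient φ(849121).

Prime factorization: 849121 = 7^2 × 13 × 31 × 43.
φ(849121) = 849121 · (1 − 1/7) · (1 − 1/13) · (1 − 1/31) · (1 − 1/43)
       = 849121 · 90720/121303 = 635040.

635040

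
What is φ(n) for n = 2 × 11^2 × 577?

63360

φ(2) = 2 − 1 = 1.
φ(11^2) = 11^2 − 11^1 = 121 − 11 = 110.
φ(577) = 577 − 1 = 576.
Multiply: 1 · 110 · 576 = 63360.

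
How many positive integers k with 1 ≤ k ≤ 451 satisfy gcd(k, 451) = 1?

400

First factor: 451 = 11 × 41.
φ(451) = 451 · (1 − 1/11) · (1 − 1/41)
       = 451 · 400/451 = 400.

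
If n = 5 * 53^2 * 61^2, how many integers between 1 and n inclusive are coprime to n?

40347840

φ(5) = 5 − 1 = 4.
φ(53^2) = 53^1·(53−1) = 53·52 = 2756.
φ(61^2) = 61^1·(61−1) = 61·60 = 3660.
φ(52261445) = 4 × 2756 × 3660 = 40347840.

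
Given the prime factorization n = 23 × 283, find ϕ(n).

6204

φ(6509) = 6509 · (1 − 1/23) · (1 − 1/283)
       = 6509 · 6204/6509 = 6204.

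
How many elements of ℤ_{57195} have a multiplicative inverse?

Prime factorization: 57195 = 3**2 × 5 × 31 × 41.
φ(3^2) = 3^2 − 3^1 = 9 − 3 = 6.
φ(5) = 5 − 1 = 4.
φ(31) = 31 − 1 = 30.
φ(41) = 41 − 1 = 40.
Since φ is multiplicative, φ(57195) = 6 · 4 · 30 · 40 = 28800.

28800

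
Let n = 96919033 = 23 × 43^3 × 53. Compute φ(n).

88840752

φ(96919033) = 96919033 · (1 − 1/23) · (1 − 1/43) · (1 − 1/53)
       = 96919033 · 48048/52417 = 88840752.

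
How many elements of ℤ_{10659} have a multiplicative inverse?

5760

Prime factorization: 10659 = 3 · 11 · 17 · 19.
φ(10659) = 10659 · (1 − 1/3) · (1 − 1/11) · (1 − 1/17) · (1 − 1/19)
       = 10659 · 5760/10659 = 5760.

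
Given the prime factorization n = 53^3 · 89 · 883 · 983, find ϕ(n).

11133144038016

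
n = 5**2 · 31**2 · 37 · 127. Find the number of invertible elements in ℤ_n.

φ(5^2) = 5^1·(5−1) = 5·4 = 20.
φ(31^2) = 31^1·(31−1) = 31·30 = 930.
φ(37) = 37 − 1 = 36.
φ(127) = 127 − 1 = 126.
φ(112893475) = 20 × 930 × 36 × 126 = 84369600.

84369600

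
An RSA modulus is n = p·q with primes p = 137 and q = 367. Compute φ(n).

49776

φ(50279) = 50279 · (1 − 1/137) · (1 − 1/367)
       = 50279 · 49776/50279 = 49776.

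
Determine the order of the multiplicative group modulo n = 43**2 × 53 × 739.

69307056

φ(72419783) = 72419783 · (1 − 1/43) · (1 − 1/53) · (1 − 1/739)
       = 72419783 · 1611792/1684181 = 69307056.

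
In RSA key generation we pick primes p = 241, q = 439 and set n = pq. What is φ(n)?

105120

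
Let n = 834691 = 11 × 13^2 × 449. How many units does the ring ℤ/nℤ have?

φ(834691) = 834691 · (1 − 1/11) · (1 − 1/13) · (1 − 1/449)
       = 834691 · 53760/64207 = 698880.

698880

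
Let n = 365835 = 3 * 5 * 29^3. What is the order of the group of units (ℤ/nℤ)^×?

188384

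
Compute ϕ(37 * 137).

4896

φ(37) = 37 − 1 = 36.
φ(137) = 137 − 1 = 136.
Multiply: 36 · 136 = 4896.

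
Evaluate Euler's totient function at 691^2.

φ(477481) = 477481 · (1 − 1/691)
       = 477481 · 690/691 = 476790.

476790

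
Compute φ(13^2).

156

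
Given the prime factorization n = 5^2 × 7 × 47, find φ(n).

φ(5^2) = 5^2 − 5^1 = 25 − 5 = 20.
φ(7) = 7 − 1 = 6.
φ(47) = 47 − 1 = 46.
φ(8225) = 20 × 6 × 46 = 5520.

5520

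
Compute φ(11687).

Factor 11687: 11687 = 13 · 29 · 31.
φ(13) = 13 − 1 = 12.
φ(29) = 29 − 1 = 28.
φ(31) = 31 − 1 = 30.
Since φ is multiplicative, φ(11687) = 12 · 28 · 30 = 10080.

10080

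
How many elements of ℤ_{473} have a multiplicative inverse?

420

473 = 11 * 43.
φ(473) = 473 · (1 − 1/11) · (1 − 1/43)
       = 473 · 420/473 = 420.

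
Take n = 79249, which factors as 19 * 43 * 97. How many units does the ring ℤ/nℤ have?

φ(19) = 19 − 1 = 18.
φ(43) = 43 − 1 = 42.
φ(97) = 97 − 1 = 96.
φ(79249) = 18 × 42 × 96 = 72576.

72576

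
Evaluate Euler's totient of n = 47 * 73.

φ(47) = 47 − 1 = 46.
φ(73) = 73 − 1 = 72.
Multiply: 46 · 72 = 3312.

3312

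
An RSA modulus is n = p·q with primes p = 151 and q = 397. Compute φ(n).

φ(pq) = (p−1)(q−1) = 150 · 396 = 59400.

59400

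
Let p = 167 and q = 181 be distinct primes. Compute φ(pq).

φ(n) = (p − 1)(q − 1) = (167−1)(181−1) = 166·180 = 29880.

29880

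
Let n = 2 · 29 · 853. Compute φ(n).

23856

φ(49474) = 49474 · (1 − 1/2) · (1 − 1/29) · (1 − 1/853)
       = 49474 · 23856/49474 = 23856.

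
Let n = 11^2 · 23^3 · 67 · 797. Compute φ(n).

φ(11^2) = 11^1·(11−1) = 11·10 = 110.
φ(23^3) = 23^3 − 23^2 = 12167 − 529 = 11638.
φ(67) = 67 − 1 = 66.
φ(797) = 797 − 1 = 796.
Multiply: 110 · 11638 · 66 · 796 = 67255536480.

67255536480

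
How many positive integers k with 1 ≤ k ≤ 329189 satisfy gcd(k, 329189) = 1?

259200

329189 = 7 · 31 · 37 · 41.
φ(7) = 7 − 1 = 6.
φ(31) = 31 − 1 = 30.
φ(37) = 37 − 1 = 36.
φ(41) = 41 − 1 = 40.
φ(329189) = 6 × 30 × 36 × 40 = 259200.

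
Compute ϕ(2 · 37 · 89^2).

φ(2) = 2 − 1 = 1.
φ(37) = 37 − 1 = 36.
φ(89^2) = 89^2 − 89^1 = 7921 − 89 = 7832.
φ(586154) = 1 × 36 × 7832 = 281952.

281952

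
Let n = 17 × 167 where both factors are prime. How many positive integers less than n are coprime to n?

2656

φ(n) = (p − 1)(q − 1) = (17−1)(167−1) = 16·166 = 2656.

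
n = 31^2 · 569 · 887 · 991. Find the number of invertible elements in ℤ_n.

463340433600

φ(31^2) = 31^1·(31−1) = 31·30 = 930.
φ(569) = 569 − 1 = 568.
φ(887) = 887 − 1 = 886.
φ(991) = 991 − 1 = 990.
φ(480654406753) = 930 × 568 × 886 × 990 = 463340433600.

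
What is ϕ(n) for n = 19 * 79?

φ(19) = 19 − 1 = 18.
φ(79) = 79 − 1 = 78.
Since φ is multiplicative, φ(1501) = 18 · 78 = 1404.

1404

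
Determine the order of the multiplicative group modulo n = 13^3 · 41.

φ(90077) = 90077 · (1 − 1/13) · (1 − 1/41)
       = 90077 · 480/533 = 81120.

81120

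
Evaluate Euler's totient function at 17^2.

272

φ(289) = 289 · (1 − 1/17)
       = 289 · 16/17 = 272.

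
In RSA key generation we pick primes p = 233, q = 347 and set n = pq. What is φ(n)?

φ(80851) = 80851 · (1 − 1/233) · (1 − 1/347)
       = 80851 · 80272/80851 = 80272.

80272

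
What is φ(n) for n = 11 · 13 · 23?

φ(3289) = 3289 · (1 − 1/11) · (1 − 1/13) · (1 − 1/23)
       = 3289 · 2640/3289 = 2640.

2640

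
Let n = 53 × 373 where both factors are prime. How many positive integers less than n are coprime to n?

19344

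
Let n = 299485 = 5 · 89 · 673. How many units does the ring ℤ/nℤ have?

236544

φ(5) = 5 − 1 = 4.
φ(89) = 89 − 1 = 88.
φ(673) = 673 − 1 = 672.
Since φ is multiplicative, φ(299485) = 4 · 88 · 672 = 236544.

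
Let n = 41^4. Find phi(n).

φ(41^4) = 41^4 − 41^3 = 2825761 − 68921 = 2756840.

2756840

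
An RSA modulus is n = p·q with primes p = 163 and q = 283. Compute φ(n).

45684

φ(pq) = (p−1)(q−1) = 162 · 282 = 45684.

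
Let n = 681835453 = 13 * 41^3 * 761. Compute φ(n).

613228800

φ(13) = 13 − 1 = 12.
φ(41^3) = 41^3 − 41^2 = 68921 − 1681 = 67240.
φ(761) = 761 − 1 = 760.
Multiply: 12 · 67240 · 760 = 613228800.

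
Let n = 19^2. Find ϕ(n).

342

φ(361) = 361 · (1 − 1/19)
       = 361 · 18/19 = 342.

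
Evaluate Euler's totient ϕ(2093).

Prime factorization: 2093 = 7 * 13 * 23.
φ(2093) = 2093 · (1 − 1/7) · (1 − 1/13) · (1 − 1/23)
       = 2093 · 1584/2093 = 1584.

1584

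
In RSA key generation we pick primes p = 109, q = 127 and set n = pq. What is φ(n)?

φ(109) = 109 − 1 = 108.
φ(127) = 127 − 1 = 126.
φ(13843) = 108 × 126 = 13608.

13608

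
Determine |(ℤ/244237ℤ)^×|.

190080

Factor 244237: 244237 = 7 × 23 × 37 × 41.
φ(244237) = 244237 · (1 − 1/7) · (1 − 1/23) · (1 − 1/37) · (1 − 1/41)
       = 244237 · 190080/244237 = 190080.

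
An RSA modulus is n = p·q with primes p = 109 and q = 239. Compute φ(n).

φ(109) = 109 − 1 = 108.
φ(239) = 239 − 1 = 238.
Since φ is multiplicative, φ(26051) = 108 · 238 = 25704.

25704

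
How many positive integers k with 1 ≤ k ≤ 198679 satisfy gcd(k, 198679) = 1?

161280

First factor: 198679 = 13 * 17 * 29 * 31.
φ(198679) = 198679 · (1 − 1/13) · (1 − 1/17) · (1 − 1/29) · (1 − 1/31)
       = 198679 · 161280/198679 = 161280.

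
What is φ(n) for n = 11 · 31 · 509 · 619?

94183200

φ(107439211) = 107439211 · (1 − 1/11) · (1 − 1/31) · (1 − 1/509) · (1 − 1/619)
       = 107439211 · 94183200/107439211 = 94183200.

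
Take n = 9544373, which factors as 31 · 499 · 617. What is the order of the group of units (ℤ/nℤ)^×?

9203040

φ(9544373) = 9544373 · (1 − 1/31) · (1 − 1/499) · (1 − 1/617)
       = 9544373 · 9203040/9544373 = 9203040.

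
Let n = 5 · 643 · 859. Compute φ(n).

2203344

φ(2761685) = 2761685 · (1 − 1/5) · (1 − 1/643) · (1 − 1/859)
       = 2761685 · 2203344/2761685 = 2203344.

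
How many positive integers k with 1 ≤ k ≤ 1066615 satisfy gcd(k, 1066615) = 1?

First factor: 1066615 = 5 · 11**2 · 41 · 43.
φ(1066615) = 1066615 · (1 − 1/5) · (1 − 1/11) · (1 − 1/41) · (1 − 1/43)
       = 1066615 · 67200/96965 = 739200.

739200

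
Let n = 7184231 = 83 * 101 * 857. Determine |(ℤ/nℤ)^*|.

7019200

φ(83) = 83 − 1 = 82.
φ(101) = 101 − 1 = 100.
φ(857) = 857 − 1 = 856.
Since φ is multiplicative, φ(7184231) = 82 · 100 · 856 = 7019200.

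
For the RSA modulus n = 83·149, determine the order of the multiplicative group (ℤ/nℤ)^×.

12136

φ(pq) = (p−1)(q−1) = 82 · 148 = 12136.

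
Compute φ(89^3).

697048

φ(704969) = 704969 · (1 − 1/89)
       = 704969 · 88/89 = 697048.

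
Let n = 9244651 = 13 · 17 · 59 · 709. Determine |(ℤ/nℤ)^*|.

φ(13) = 13 − 1 = 12.
φ(17) = 17 − 1 = 16.
φ(59) = 59 − 1 = 58.
φ(709) = 709 − 1 = 708.
Since φ is multiplicative, φ(9244651) = 12 · 16 · 58 · 708 = 7884288.

7884288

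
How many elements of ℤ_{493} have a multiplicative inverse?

Factor 493: 493 = 17 * 29.
φ(17) = 17 − 1 = 16.
φ(29) = 29 − 1 = 28.
φ(493) = 16 × 28 = 448.

448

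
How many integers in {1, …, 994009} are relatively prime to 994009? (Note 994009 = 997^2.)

993012

φ(997^2) = 997^1·(997−1) = 997·996 = 993012.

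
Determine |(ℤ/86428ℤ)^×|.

86428 = 2^2 * 17 * 31 * 41.
φ(86428) = 86428 · (1 − 1/2) · (1 − 1/17) · (1 − 1/31) · (1 − 1/41)
       = 86428 · 19200/43214 = 38400.

38400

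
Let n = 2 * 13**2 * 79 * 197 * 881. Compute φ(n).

2098736640

φ(4634319014) = 4634319014 · (1 − 1/2) · (1 − 1/13) · (1 − 1/79) · (1 − 1/197) · (1 − 1/881)
       = 4634319014 · 161441280/356486078 = 2098736640.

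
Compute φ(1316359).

1118040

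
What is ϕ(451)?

First factor: 451 = 11 · 41.
φ(451) = 451 · (1 − 1/11) · (1 − 1/41)
       = 451 · 400/451 = 400.

400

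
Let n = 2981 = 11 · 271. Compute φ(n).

2700

φ(2981) = 2981 · (1 − 1/11) · (1 − 1/271)
       = 2981 · 2700/2981 = 2700.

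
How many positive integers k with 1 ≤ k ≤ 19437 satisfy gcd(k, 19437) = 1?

10800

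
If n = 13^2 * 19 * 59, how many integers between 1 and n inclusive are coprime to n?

162864

φ(13^2) = 13^2 − 13^1 = 169 − 13 = 156.
φ(19) = 19 − 1 = 18.
φ(59) = 59 − 1 = 58.
φ(189449) = 156 × 18 × 58 = 162864.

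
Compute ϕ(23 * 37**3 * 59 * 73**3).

φ(23) = 23 − 1 = 22.
φ(37^3) = 37^2·(37−1) = 1369·36 = 49284.
φ(59) = 59 − 1 = 58.
φ(73^3) = 73^3 − 73^2 = 389017 − 5329 = 383688.
Multiply: 22 · 49284 · 58 · 383688 = 24128750904192.

24128750904192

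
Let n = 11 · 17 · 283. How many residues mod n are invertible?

45120

φ(52921) = 52921 · (1 − 1/11) · (1 − 1/17) · (1 − 1/283)
       = 52921 · 45120/52921 = 45120.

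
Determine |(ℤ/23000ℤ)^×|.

Factor 23000: 23000 = 2^3 * 5^3 * 23.
φ(23000) = 23000 · (1 − 1/2) · (1 − 1/5) · (1 − 1/23)
       = 23000 · 88/230 = 8800.

8800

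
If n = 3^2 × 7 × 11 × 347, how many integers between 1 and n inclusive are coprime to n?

124560

φ(240471) = 240471 · (1 − 1/3) · (1 − 1/7) · (1 − 1/11) · (1 − 1/347)
       = 240471 · 41520/80157 = 124560.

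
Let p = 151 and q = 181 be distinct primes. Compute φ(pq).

φ(pq) = (p−1)(q−1) = 150 · 180 = 27000.

27000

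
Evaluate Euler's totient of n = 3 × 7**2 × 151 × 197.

2469600

φ(3) = 3 − 1 = 2.
φ(7^2) = 7^1·(7−1) = 7·6 = 42.
φ(151) = 151 − 1 = 150.
φ(197) = 197 − 1 = 196.
φ(4372809) = 2 × 42 × 150 × 196 = 2469600.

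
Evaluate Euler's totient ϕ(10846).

4480

Prime factorization: 10846 = 2 · 11 · 17 · 29.
φ(2) = 2 − 1 = 1.
φ(11) = 11 − 1 = 10.
φ(17) = 17 − 1 = 16.
φ(29) = 29 − 1 = 28.
Since φ is multiplicative, φ(10846) = 1 · 10 · 16 · 28 = 4480.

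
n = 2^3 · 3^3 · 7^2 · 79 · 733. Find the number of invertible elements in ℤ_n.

φ(612887688) = 612887688 · (1 − 1/2) · (1 − 1/3) · (1 − 1/7) · (1 − 1/79) · (1 − 1/733)
       = 612887688 · 685152/2432094 = 172658304.

172658304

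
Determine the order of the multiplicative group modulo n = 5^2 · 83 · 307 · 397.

198728640

φ(252898925) = 252898925 · (1 − 1/5) · (1 − 1/83) · (1 − 1/307) · (1 − 1/397)
       = 252898925 · 39745728/50579785 = 198728640.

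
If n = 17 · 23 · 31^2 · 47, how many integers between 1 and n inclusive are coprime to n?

15058560

φ(17660297) = 17660297 · (1 − 1/17) · (1 − 1/23) · (1 − 1/31) · (1 − 1/47)
       = 17660297 · 485760/569687 = 15058560.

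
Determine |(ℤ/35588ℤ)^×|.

14400

First factor: 35588 = 2^2 * 7 * 31 * 41.
φ(2^2) = 2^2 − 2^1 = 4 − 2 = 2.
φ(7) = 7 − 1 = 6.
φ(31) = 31 − 1 = 30.
φ(41) = 41 − 1 = 40.
Since φ is multiplicative, φ(35588) = 2 · 6 · 30 · 40 = 14400.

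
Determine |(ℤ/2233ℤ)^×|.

1680

Factor 2233: 2233 = 7 * 11 * 29.
φ(2233) = 2233 · (1 − 1/7) · (1 − 1/11) · (1 − 1/29)
       = 2233 · 1680/2233 = 1680.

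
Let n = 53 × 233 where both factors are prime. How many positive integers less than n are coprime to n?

12064

φ(pq) = (p−1)(q−1) = 52 · 232 = 12064.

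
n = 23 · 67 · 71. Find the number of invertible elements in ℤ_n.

101640

φ(109411) = 109411 · (1 − 1/23) · (1 − 1/67) · (1 − 1/71)
       = 109411 · 101640/109411 = 101640.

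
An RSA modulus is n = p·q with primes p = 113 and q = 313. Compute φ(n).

34944

For distinct primes, φ(pq) = (p−1)(q−1) = 112 × 312 = 34944.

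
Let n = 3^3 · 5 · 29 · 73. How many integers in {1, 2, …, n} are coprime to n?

145152

φ(3^3) = 3^2·(3−1) = 9·2 = 18.
φ(5) = 5 − 1 = 4.
φ(29) = 29 − 1 = 28.
φ(73) = 73 − 1 = 72.
Since φ is multiplicative, φ(285795) = 18 · 4 · 28 · 72 = 145152.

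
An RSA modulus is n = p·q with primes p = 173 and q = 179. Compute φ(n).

φ(30967) = 30967 · (1 − 1/173) · (1 − 1/179)
       = 30967 · 30616/30967 = 30616.

30616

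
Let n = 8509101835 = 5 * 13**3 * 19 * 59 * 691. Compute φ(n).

φ(5) = 5 − 1 = 4.
φ(13^3) = 13^3 − 13^2 = 2197 − 169 = 2028.
φ(19) = 19 − 1 = 18.
φ(59) = 59 − 1 = 58.
φ(691) = 691 − 1 = 690.
φ(8509101835) = 4 × 2028 × 18 × 58 × 690 = 5843560320.

5843560320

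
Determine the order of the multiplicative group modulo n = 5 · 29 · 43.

4704

φ(5) = 5 − 1 = 4.
φ(29) = 29 − 1 = 28.
φ(43) = 43 − 1 = 42.
Multiply: 4 · 28 · 42 = 4704.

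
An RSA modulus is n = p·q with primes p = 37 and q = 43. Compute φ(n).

φ(n) = (p − 1)(q − 1) = (37−1)(43−1) = 36·42 = 1512.

1512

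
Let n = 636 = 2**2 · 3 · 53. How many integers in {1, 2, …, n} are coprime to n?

208

φ(636) = 636 · (1 − 1/2) · (1 − 1/3) · (1 − 1/53)
       = 636 · 104/318 = 208.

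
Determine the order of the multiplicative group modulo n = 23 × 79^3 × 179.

1906300968

φ(2029841563) = 2029841563 · (1 − 1/23) · (1 − 1/79) · (1 − 1/179)
       = 2029841563 · 305448/325243 = 1906300968.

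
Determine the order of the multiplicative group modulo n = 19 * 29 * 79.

φ(43529) = 43529 · (1 − 1/19) · (1 − 1/29) · (1 − 1/79)
       = 43529 · 39312/43529 = 39312.

39312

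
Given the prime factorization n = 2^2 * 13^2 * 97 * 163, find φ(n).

4852224

φ(2^2) = 2^2 − 2^1 = 4 − 2 = 2.
φ(13^2) = 13^2 − 13^1 = 169 − 13 = 156.
φ(97) = 97 − 1 = 96.
φ(163) = 163 − 1 = 162.
Since φ is multiplicative, φ(10688236) = 2 · 156 · 96 · 162 = 4852224.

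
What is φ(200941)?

174720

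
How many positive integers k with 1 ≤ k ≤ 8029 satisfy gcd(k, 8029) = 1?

Prime factorization: 8029 = 7 · 31 · 37.
φ(8029) = 8029 · (1 − 1/7) · (1 − 1/31) · (1 − 1/37)
       = 8029 · 6480/8029 = 6480.

6480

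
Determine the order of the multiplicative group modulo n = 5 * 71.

280

φ(355) = 355 · (1 − 1/5) · (1 − 1/71)
       = 355 · 280/355 = 280.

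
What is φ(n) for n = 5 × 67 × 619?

163152

φ(207365) = 207365 · (1 − 1/5) · (1 − 1/67) · (1 − 1/619)
       = 207365 · 163152/207365 = 163152.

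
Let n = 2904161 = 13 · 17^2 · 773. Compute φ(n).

φ(2904161) = 2904161 · (1 − 1/13) · (1 − 1/17) · (1 − 1/773)
       = 2904161 · 148224/170833 = 2519808.

2519808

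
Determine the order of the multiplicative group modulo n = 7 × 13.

φ(91) = 91 · (1 − 1/7) · (1 − 1/13)
       = 91 · 72/91 = 72.

72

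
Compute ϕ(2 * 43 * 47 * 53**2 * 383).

2033994144

φ(4348573574) = 4348573574 · (1 − 1/2) · (1 − 1/43) · (1 − 1/47) · (1 − 1/53) · (1 − 1/383)
       = 4348573574 · 38377248/82048558 = 2033994144.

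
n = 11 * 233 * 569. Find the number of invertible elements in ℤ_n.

1317760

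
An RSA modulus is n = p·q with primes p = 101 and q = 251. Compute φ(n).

25000

φ(25351) = 25351 · (1 − 1/101) · (1 − 1/251)
       = 25351 · 25000/25351 = 25000.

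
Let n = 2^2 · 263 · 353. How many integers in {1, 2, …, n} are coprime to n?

φ(371356) = 371356 · (1 − 1/2) · (1 − 1/263) · (1 − 1/353)
       = 371356 · 92224/185678 = 184448.

184448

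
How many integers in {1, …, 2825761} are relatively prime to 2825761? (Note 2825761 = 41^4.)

2756840

φ(2825761) = 2825761 · (1 − 1/41)
       = 2825761 · 40/41 = 2756840.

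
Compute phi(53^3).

146068

φ(53^3) = 53^2·(53−1) = 2809·52 = 146068.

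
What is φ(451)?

Factor 451: 451 = 11 × 41.
φ(451) = 451 · (1 − 1/11) · (1 − 1/41)
       = 451 · 400/451 = 400.

400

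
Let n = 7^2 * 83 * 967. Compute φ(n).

3326904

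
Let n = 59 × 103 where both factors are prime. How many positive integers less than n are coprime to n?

φ(pq) = (p−1)(q−1) = 58 · 102 = 5916.

5916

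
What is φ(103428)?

29952

103428 = 2**2 * 3**2 * 13**2 * 17.
φ(103428) = 103428 · (1 − 1/2) · (1 − 1/3) · (1 − 1/13) · (1 − 1/17)
       = 103428 · 384/1326 = 29952.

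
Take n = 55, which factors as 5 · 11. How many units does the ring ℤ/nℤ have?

φ(5) = 5 − 1 = 4.
φ(11) = 11 − 1 = 10.
Since φ is multiplicative, φ(55) = 4 · 10 = 40.

40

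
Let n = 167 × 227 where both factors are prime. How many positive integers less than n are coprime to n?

37516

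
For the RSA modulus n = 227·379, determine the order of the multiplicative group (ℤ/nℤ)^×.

85428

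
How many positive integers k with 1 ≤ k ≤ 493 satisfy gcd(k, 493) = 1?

Prime factorization: 493 = 17 · 29.
φ(493) = 493 · (1 − 1/17) · (1 − 1/29)
       = 493 · 448/493 = 448.

448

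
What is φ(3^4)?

54

φ(3^4) = 3^4 − 3^3 = 81 − 27 = 54.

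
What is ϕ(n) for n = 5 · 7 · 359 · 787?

6753312

φ(5) = 5 − 1 = 4.
φ(7) = 7 − 1 = 6.
φ(359) = 359 − 1 = 358.
φ(787) = 787 − 1 = 786.
φ(9888655) = 4 × 6 × 358 × 786 = 6753312.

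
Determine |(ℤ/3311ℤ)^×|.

3311 = 7 · 11 · 43.
φ(7) = 7 − 1 = 6.
φ(11) = 11 − 1 = 10.
φ(43) = 43 − 1 = 42.
Multiply: 6 · 10 · 42 = 2520.

2520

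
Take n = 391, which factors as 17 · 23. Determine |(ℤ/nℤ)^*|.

352

φ(17) = 17 − 1 = 16.
φ(23) = 23 − 1 = 22.
Since φ is multiplicative, φ(391) = 16 · 22 = 352.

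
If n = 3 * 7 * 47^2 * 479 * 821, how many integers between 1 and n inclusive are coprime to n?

10169010240

φ(3) = 3 − 1 = 2.
φ(7) = 7 − 1 = 6.
φ(47^2) = 47^1·(47−1) = 47·46 = 2162.
φ(479) = 479 − 1 = 478.
φ(821) = 821 − 1 = 820.
Since φ is multiplicative, φ(18242891751) = 2 · 6 · 2162 · 478 · 820 = 10169010240.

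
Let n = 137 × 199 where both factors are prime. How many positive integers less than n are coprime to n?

φ(pq) = (p−1)(q−1) = 136 · 198 = 26928.

26928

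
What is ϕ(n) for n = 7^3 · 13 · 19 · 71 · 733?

3253944960

φ(4409135003) = 4409135003 · (1 − 1/7) · (1 − 1/13) · (1 − 1/19) · (1 − 1/71) · (1 − 1/733)
       = 4409135003 · 66407040/89982347 = 3253944960.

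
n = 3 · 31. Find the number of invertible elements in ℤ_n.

60

φ(93) = 93 · (1 − 1/3) · (1 − 1/31)
       = 93 · 60/93 = 60.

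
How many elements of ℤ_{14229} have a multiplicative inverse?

8640

14229 = 3^3 · 17 · 31.
φ(14229) = 14229 · (1 − 1/3) · (1 − 1/17) · (1 − 1/31)
       = 14229 · 960/1581 = 8640.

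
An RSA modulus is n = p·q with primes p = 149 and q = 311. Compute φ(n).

φ(46339) = 46339 · (1 − 1/149) · (1 − 1/311)
       = 46339 · 45880/46339 = 45880.

45880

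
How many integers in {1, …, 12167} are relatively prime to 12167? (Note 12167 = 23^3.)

11638

φ(12167) = 12167 · (1 − 1/23)
       = 12167 · 22/23 = 11638.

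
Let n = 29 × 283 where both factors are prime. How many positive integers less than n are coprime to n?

7896

φ(29) = 29 − 1 = 28.
φ(283) = 283 − 1 = 282.
Since φ is multiplicative, φ(8207) = 28 · 282 = 7896.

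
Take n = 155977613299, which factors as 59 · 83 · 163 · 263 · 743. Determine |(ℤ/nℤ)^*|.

φ(155977613299) = 155977613299 · (1 − 1/59) · (1 − 1/83) · (1 − 1/163) · (1 − 1/263) · (1 − 1/743)
       = 155977613299 · 149782838688/155977613299 = 149782838688.

149782838688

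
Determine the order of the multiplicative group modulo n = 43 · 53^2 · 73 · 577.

φ(43) = 43 − 1 = 42.
φ(53^2) = 53^1·(53−1) = 53·52 = 2756.
φ(73) = 73 − 1 = 72.
φ(577) = 577 − 1 = 576.
Since φ is multiplicative, φ(5087669227) = 42 · 2756 · 72 · 576 = 4800466944.

4800466944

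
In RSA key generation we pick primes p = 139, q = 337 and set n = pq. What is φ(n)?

46368

For distinct primes, φ(pq) = (p−1)(q−1) = 138 × 336 = 46368.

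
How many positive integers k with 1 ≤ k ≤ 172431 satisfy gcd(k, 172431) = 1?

88704

172431 = 3^2 · 7^2 · 17 · 23.
φ(172431) = 172431 · (1 − 1/3) · (1 − 1/7) · (1 − 1/17) · (1 − 1/23)
       = 172431 · 4224/8211 = 88704.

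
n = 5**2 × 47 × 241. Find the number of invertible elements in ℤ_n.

φ(5^2) = 5^2 − 5^1 = 25 − 5 = 20.
φ(47) = 47 − 1 = 46.
φ(241) = 241 − 1 = 240.
φ(283175) = 20 × 46 × 240 = 220800.

220800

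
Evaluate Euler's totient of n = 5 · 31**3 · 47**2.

φ(329041595) = 329041595 · (1 − 1/5) · (1 − 1/31) · (1 − 1/47)
       = 329041595 · 5520/7285 = 249321840.

249321840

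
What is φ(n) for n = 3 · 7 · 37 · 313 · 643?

φ(156378243) = 156378243 · (1 − 1/3) · (1 − 1/7) · (1 − 1/37) · (1 − 1/313) · (1 − 1/643)
       = 156378243 · 86531328/156378243 = 86531328.

86531328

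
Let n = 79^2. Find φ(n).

6162

φ(79^2) = 79^1·(79−1) = 79·78 = 6162.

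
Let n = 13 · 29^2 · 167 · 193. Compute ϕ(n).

310560768

φ(13) = 13 − 1 = 12.
φ(29^2) = 29^2 − 29^1 = 841 − 29 = 812.
φ(167) = 167 − 1 = 166.
φ(193) = 193 − 1 = 192.
Since φ is multiplicative, φ(352381523) = 12 · 812 · 166 · 192 = 310560768.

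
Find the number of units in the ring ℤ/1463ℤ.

First factor: 1463 = 7 · 11 · 19.
φ(7) = 7 − 1 = 6.
φ(11) = 11 − 1 = 10.
φ(19) = 19 − 1 = 18.
Since φ is multiplicative, φ(1463) = 6 · 10 · 18 = 1080.

1080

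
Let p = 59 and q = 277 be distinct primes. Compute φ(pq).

16008

φ(59) = 59 − 1 = 58.
φ(277) = 277 − 1 = 276.
Since φ is multiplicative, φ(16343) = 58 · 276 = 16008.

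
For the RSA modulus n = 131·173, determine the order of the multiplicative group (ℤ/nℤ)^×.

φ(22663) = 22663 · (1 − 1/131) · (1 − 1/173)
       = 22663 · 22360/22663 = 22360.

22360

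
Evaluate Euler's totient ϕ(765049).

665280

Prime factorization: 765049 = 23 · 29 · 31 · 37.
φ(765049) = 765049 · (1 − 1/23) · (1 − 1/29) · (1 − 1/31) · (1 − 1/37)
       = 765049 · 665280/765049 = 665280.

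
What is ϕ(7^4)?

φ(2401) = 2401 · (1 − 1/7)
       = 2401 · 6/7 = 2058.

2058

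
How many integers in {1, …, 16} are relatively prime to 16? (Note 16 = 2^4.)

φ(2^4) = 2^4 − 2^3 = 16 − 8 = 8.

8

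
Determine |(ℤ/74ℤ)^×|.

36

74 = 2 * 37.
φ(74) = 74 · (1 − 1/2) · (1 − 1/37)
       = 74 · 36/74 = 36.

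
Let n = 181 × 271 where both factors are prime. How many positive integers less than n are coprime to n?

φ(pq) = (p−1)(q−1) = 180 · 270 = 48600.

48600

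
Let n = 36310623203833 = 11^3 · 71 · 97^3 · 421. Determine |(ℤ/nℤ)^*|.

φ(11^3) = 11^3 − 11^2 = 1331 − 121 = 1210.
φ(71) = 71 − 1 = 70.
φ(97^3) = 97^3 − 97^2 = 912673 − 9409 = 903264.
φ(421) = 421 − 1 = 420.
φ(36310623203833) = 1210 × 70 × 903264 × 420 = 32132713536000.

32132713536000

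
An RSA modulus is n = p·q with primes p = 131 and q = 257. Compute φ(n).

φ(131) = 131 − 1 = 130.
φ(257) = 257 − 1 = 256.
Multiply: 130 · 256 = 33280.

33280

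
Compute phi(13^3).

2028

φ(13^3) = 13^2·(13−1) = 169·12 = 2028.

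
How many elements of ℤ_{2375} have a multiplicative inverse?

1800

First factor: 2375 = 5^3 * 19.
φ(2375) = 2375 · (1 − 1/5) · (1 − 1/19)
       = 2375 · 72/95 = 1800.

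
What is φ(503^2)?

φ(503^2) = 503^2 − 503^1 = 253009 − 503 = 252506.

252506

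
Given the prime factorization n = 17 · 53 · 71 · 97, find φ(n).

φ(6205187) = 6205187 · (1 − 1/17) · (1 − 1/53) · (1 − 1/71) · (1 − 1/97)
       = 6205187 · 5591040/6205187 = 5591040.

5591040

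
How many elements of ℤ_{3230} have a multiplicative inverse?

1152

Prime factorization: 3230 = 2 · 5 · 17 · 19.
φ(3230) = 3230 · (1 − 1/2) · (1 − 1/5) · (1 − 1/17) · (1 − 1/19)
       = 3230 · 1152/3230 = 1152.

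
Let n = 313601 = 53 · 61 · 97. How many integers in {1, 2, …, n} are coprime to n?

299520

φ(53) = 53 − 1 = 52.
φ(61) = 61 − 1 = 60.
φ(97) = 97 − 1 = 96.
Multiply: 52 · 60 · 96 = 299520.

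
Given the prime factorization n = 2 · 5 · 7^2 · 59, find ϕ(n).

9744

φ(28910) = 28910 · (1 − 1/2) · (1 − 1/5) · (1 − 1/7) · (1 − 1/59)
       = 28910 · 1392/4130 = 9744.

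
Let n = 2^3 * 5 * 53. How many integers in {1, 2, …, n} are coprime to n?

φ(2120) = 2120 · (1 − 1/2) · (1 − 1/5) · (1 − 1/53)
       = 2120 · 208/530 = 832.

832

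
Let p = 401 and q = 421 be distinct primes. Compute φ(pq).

φ(401) = 401 − 1 = 400.
φ(421) = 421 − 1 = 420.
Multiply: 400 · 420 = 168000.

168000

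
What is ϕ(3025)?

3025 = 5^2 · 11^2.
φ(3025) = 3025 · (1 − 1/5) · (1 − 1/11)
       = 3025 · 40/55 = 2200.

2200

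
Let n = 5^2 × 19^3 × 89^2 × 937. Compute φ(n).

952704529920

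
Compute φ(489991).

414720

489991 = 17 × 19 × 37 × 41.
φ(17) = 17 − 1 = 16.
φ(19) = 19 − 1 = 18.
φ(37) = 37 − 1 = 36.
φ(41) = 41 − 1 = 40.
φ(489991) = 16 × 18 × 36 × 40 = 414720.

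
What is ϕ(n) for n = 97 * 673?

64512

φ(97) = 97 − 1 = 96.
φ(673) = 673 − 1 = 672.
Multiply: 96 · 672 = 64512.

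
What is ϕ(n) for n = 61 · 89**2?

φ(61) = 61 − 1 = 60.
φ(89^2) = 89^2 − 89^1 = 7921 − 89 = 7832.
Since φ is multiplicative, φ(483181) = 60 · 7832 = 469920.

469920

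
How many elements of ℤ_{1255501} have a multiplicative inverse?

1255501 = 13^2 * 17 * 19 * 23.
φ(13^2) = 13^2 − 13^1 = 169 − 13 = 156.
φ(17) = 17 − 1 = 16.
φ(19) = 19 − 1 = 18.
φ(23) = 23 − 1 = 22.
Since φ is multiplicative, φ(1255501) = 156 · 16 · 18 · 22 = 988416.

988416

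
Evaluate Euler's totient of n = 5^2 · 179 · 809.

2876480

φ(3620275) = 3620275 · (1 − 1/5) · (1 − 1/179) · (1 − 1/809)
       = 3620275 · 575296/724055 = 2876480.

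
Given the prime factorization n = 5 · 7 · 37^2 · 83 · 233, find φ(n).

φ(926628185) = 926628185 · (1 − 1/5) · (1 − 1/7) · (1 − 1/37) · (1 − 1/83) · (1 − 1/233)
       = 926628185 · 16436736/25044005 = 608159232.

608159232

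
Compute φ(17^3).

4624

φ(17^3) = 17^2·(17−1) = 289·16 = 4624.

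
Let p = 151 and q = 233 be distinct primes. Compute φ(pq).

φ(pq) = (p−1)(q−1) = 150 · 232 = 34800.

34800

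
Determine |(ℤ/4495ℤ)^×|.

3360

First factor: 4495 = 5 · 29 · 31.
φ(4495) = 4495 · (1 − 1/5) · (1 − 1/29) · (1 − 1/31)
       = 4495 · 3360/4495 = 3360.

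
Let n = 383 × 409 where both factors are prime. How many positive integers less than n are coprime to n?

φ(383) = 383 − 1 = 382.
φ(409) = 409 − 1 = 408.
Since φ is multiplicative, φ(156647) = 382 · 408 = 155856.

155856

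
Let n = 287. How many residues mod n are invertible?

Prime factorization: 287 = 7 * 41.
φ(7) = 7 − 1 = 6.
φ(41) = 41 − 1 = 40.
Multiply: 6 · 40 = 240.

240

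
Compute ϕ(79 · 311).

24180

φ(79) = 79 − 1 = 78.
φ(311) = 311 − 1 = 310.
Multiply: 78 · 310 = 24180.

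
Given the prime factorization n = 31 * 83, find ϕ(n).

2460

φ(2573) = 2573 · (1 − 1/31) · (1 − 1/83)
       = 2573 · 2460/2573 = 2460.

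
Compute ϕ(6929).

6240

6929 = 13**2 · 41.
φ(6929) = 6929 · (1 − 1/13) · (1 − 1/41)
       = 6929 · 480/533 = 6240.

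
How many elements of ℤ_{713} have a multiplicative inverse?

Prime factorization: 713 = 23 * 31.
φ(713) = 713 · (1 − 1/23) · (1 − 1/31)
       = 713 · 660/713 = 660.

660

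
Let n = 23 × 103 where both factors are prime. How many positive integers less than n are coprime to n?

φ(23) = 23 − 1 = 22.
φ(103) = 103 − 1 = 102.
Multiply: 22 · 102 = 2244.

2244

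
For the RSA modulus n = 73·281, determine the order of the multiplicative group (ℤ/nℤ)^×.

20160

φ(n) = (p − 1)(q − 1) = (73−1)(281−1) = 72·280 = 20160.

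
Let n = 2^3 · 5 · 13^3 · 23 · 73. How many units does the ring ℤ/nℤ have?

51397632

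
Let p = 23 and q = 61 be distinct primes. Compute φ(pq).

1320

φ(pq) = (p−1)(q−1) = 22 · 60 = 1320.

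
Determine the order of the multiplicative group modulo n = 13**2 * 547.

φ(92443) = 92443 · (1 − 1/13) · (1 − 1/547)
       = 92443 · 6552/7111 = 85176.

85176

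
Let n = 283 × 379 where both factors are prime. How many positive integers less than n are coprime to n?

106596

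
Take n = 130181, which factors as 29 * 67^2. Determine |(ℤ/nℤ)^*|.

φ(130181) = 130181 · (1 − 1/29) · (1 − 1/67)
       = 130181 · 1848/1943 = 123816.

123816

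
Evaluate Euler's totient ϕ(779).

779 = 19 · 41.
φ(19) = 19 − 1 = 18.
φ(41) = 41 − 1 = 40.
Since φ is multiplicative, φ(779) = 18 · 40 = 720.

720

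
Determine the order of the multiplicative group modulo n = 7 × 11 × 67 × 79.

φ(407561) = 407561 · (1 − 1/7) · (1 − 1/11) · (1 − 1/67) · (1 − 1/79)
       = 407561 · 308880/407561 = 308880.

308880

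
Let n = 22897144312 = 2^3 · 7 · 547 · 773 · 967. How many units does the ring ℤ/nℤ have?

φ(22897144312) = 22897144312 · (1 − 1/2) · (1 − 1/7) · (1 − 1/547) · (1 − 1/773) · (1 − 1/967)
       = 22897144312 · 2443083552/5724286078 = 9772334208.

9772334208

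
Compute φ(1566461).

1338480

Prime factorization: 1566461 = 13^3 · 23 · 31.
φ(1566461) = 1566461 · (1 − 1/13) · (1 − 1/23) · (1 − 1/31)
       = 1566461 · 7920/9269 = 1338480.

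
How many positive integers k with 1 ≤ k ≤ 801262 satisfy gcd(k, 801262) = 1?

304920

Factor 801262: 801262 = 2 · 7 · 11**3 · 43.
φ(2) = 2 − 1 = 1.
φ(7) = 7 − 1 = 6.
φ(11^3) = 11^2·(11−1) = 121·10 = 1210.
φ(43) = 43 − 1 = 42.
φ(801262) = 1 × 6 × 1210 × 42 = 304920.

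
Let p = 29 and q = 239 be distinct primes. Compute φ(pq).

6664

φ(pq) = (p−1)(q−1) = 28 · 238 = 6664.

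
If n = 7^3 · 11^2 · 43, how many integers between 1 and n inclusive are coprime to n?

φ(1784629) = 1784629 · (1 − 1/7) · (1 − 1/11) · (1 − 1/43)
       = 1784629 · 2520/3311 = 1358280.

1358280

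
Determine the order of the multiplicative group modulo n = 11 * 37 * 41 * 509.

7315200

φ(8493683) = 8493683 · (1 − 1/11) · (1 − 1/37) · (1 − 1/41) · (1 − 1/509)
       = 8493683 · 7315200/8493683 = 7315200.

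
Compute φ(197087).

158400

Prime factorization: 197087 = 11 * 19 * 23 * 41.
φ(11) = 11 − 1 = 10.
φ(19) = 19 − 1 = 18.
φ(23) = 23 − 1 = 22.
φ(41) = 41 − 1 = 40.
φ(197087) = 10 × 18 × 22 × 40 = 158400.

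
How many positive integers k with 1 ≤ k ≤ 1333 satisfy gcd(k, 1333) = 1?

1260

Prime factorization: 1333 = 31 × 43.
φ(1333) = 1333 · (1 − 1/31) · (1 − 1/43)
       = 1333 · 1260/1333 = 1260.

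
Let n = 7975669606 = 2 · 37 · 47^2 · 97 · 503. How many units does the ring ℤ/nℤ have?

3750879744

φ(7975669606) = 7975669606 · (1 − 1/2) · (1 − 1/37) · (1 − 1/47) · (1 − 1/97) · (1 − 1/503)
       = 7975669606 · 79805952/169695098 = 3750879744.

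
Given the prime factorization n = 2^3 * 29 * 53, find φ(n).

5824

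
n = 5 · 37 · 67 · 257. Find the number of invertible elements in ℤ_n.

φ(3185515) = 3185515 · (1 − 1/5) · (1 − 1/37) · (1 − 1/67) · (1 − 1/257)
       = 3185515 · 2433024/3185515 = 2433024.

2433024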